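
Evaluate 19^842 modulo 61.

56

842 in binary is 1101001010, i.e. 842 = 512 + 256 + 64 + 8 + 2.
19^1 ≡ 19 (mod 61)
19^2 ≡ 19^2 = 361 ≡ 56 (mod 61)
19^4 ≡ 56^2 = 3136 ≡ 25 (mod 61)
19^8 ≡ 25^2 = 625 ≡ 15 (mod 61)
19^16 ≡ 15^2 = 225 ≡ 42 (mod 61)
19^32 ≡ 42^2 = 1764 ≡ 56 (mod 61)
19^64 ≡ 56^2 = 3136 ≡ 25 (mod 61)
19^128 ≡ 25^2 = 625 ≡ 15 (mod 61)
19^256 ≡ 15^2 = 225 ≡ 42 (mod 61)
19^512 ≡ 42^2 = 1764 ≡ 56 (mod 61)
19^842 = 19^512 * 19^256 * 19^64 * 19^8 * 19^2 ≡ 56 * 42 * 25 * 15 * 56 (mod 61).
Accumulate the product:
56 * 42 = 2352 ≡ 34
34 * 25 = 850 ≡ 57
57 * 15 = 855 ≡ 1
1 * 56 = 56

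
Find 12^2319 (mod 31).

Compute successive squares:
2319 in binary is 100100001111, i.e. 2319 = 2048 + 256 + 8 + 4 + 2 + 1.
12^1 ≡ 12 (mod 31)
12^2 ≡ 12^2 = 144 ≡ 20 (mod 31)
12^4 ≡ 20^2 = 400 ≡ 28 (mod 31)
12^8 ≡ 28^2 = 784 ≡ 9 (mod 31)
12^16 ≡ 9^2 = 81 ≡ 19 (mod 31)
12^32 ≡ 19^2 = 361 ≡ 20 (mod 31)
12^64 ≡ 20^2 = 400 ≡ 28 (mod 31)
12^128 ≡ 28^2 = 784 ≡ 9 (mod 31)
12^256 ≡ 9^2 = 81 ≡ 19 (mod 31)
12^512 ≡ 19^2 = 361 ≡ 20 (mod 31)
12^1024 ≡ 20^2 = 400 ≡ 28 (mod 31)
12^2048 ≡ 28^2 = 784 ≡ 9 (mod 31)
12^2319 = 12^2048 × 12^256 × 12^8 × 12^4 × 12^2 × 12^1 ≡ 9 × 19 × 9 × 28 × 20 × 12 (mod 31).
Accumulate the product:
9 × 19 = 171 ≡ 16
16 × 9 = 144 ≡ 20
20 × 28 = 560 ≡ 2
2 × 20 = 40 ≡ 9
9 × 12 = 108 ≡ 15

15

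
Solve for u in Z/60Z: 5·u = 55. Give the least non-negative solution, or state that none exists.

11

gcd(5, 60) = 5, and 5 | 55, so solutions exist.
Divide through by 5: 1·u ≡ 11 mod 12.
1⁻¹ ≡ 1 (mod 12).
u ≡ 1·11 ≡ 11 (mod 12).
The smallest non-negative solution is u = 11.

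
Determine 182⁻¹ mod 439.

Run the extended Euclidean algorithm:
439 = 2×182 + 75
182 = 2×75 + 32
75 = 2×32 + 11
32 = 2×11 + 10
11 = 1×10 + 1
10 = 10×1 + 0
gcd(182, 439) = 1, so the inverse exists.
Back-substitute for 1:
1 = 1×11 − 1×10
  = −1×32 + 3×11
  = 3×75 − 7×32
  = −7×182 + 17×75
  = 17×439 − 41×182
So 182⁻¹ ≡ −41 ≡ 398 (mod 439).

398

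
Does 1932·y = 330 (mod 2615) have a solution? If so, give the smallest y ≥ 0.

1665

gcd(1932, 2615) = 1, so a unique solution mod 2615 exists.
1932⁻¹ ≡ 1788 (mod 2615).
y ≡ 1788·330 ≡ 1665 (mod 2615).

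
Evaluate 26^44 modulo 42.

4

Compute successive squares:
44 in binary is 101100, i.e. 44 = 32 + 8 + 4.
26^1 ≡ 26 (mod 42)
26^2 ≡ 26^2 = 676 ≡ 4 (mod 42)
26^4 ≡ 4^2 = 16 (mod 42)
26^8 ≡ 16^2 = 256 ≡ 4 (mod 42)
26^16 ≡ 4^2 = 16 (mod 42)
26^32 ≡ 16^2 = 256 ≡ 4 (mod 42)
26^44 = 26^32 * 26^8 * 26^4 ≡ 4 * 4 * 16 (mod 42).
Accumulate the product:
4 * 4 = 16
16 * 16 = 256 ≡ 4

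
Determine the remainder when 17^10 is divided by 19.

Compute successive squares:
17^1 ≡ 17 (mod 19)
17^2 ≡ 17^2 = 289 ≡ 4 (mod 19)
17^4 ≡ 4^2 = 16 (mod 19)
17^8 ≡ 16^2 = 256 ≡ 9 (mod 19)
17^10 = 17^8 * 17^2 ≡ 9 * 4 (mod 19).
9 * 4 = 36 ≡ 17 (mod 19).

17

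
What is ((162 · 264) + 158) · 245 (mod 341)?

162 · 264 = 42768 ≡ 143 (mod 341)
143 + 158 = 301
301 · 245 = 73745 ≡ 89 (mod 341)

89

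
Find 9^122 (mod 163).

160

By square-and-multiply:
122 in binary is 1111010, i.e. 122 = 64 + 32 + 16 + 8 + 2.
9^1 ≡ 9 (mod 163)
9^2 ≡ 9^2 = 81 (mod 163)
9^4 ≡ 81^2 = 6561 ≡ 41 (mod 163)
9^8 ≡ 41^2 = 1681 ≡ 51 (mod 163)
9^16 ≡ 51^2 = 2601 ≡ 156 (mod 163)
9^32 ≡ 156^2 = 24336 ≡ 49 (mod 163)
9^64 ≡ 49^2 = 2401 ≡ 119 (mod 163)
9^122 = 9^64 · 9^32 · 9^16 · 9^8 · 9^2 ≡ 119 · 49 · 156 · 51 · 81 (mod 163).
Accumulate the product:
119 · 49 = 5831 ≡ 126
126 · 156 = 19656 ≡ 96
96 · 51 = 4896 ≡ 6
6 · 81 = 486 ≡ 160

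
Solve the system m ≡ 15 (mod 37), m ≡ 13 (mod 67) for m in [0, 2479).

37⁻¹ mod 67: 37·29 ≡ 1 (mod 67), so 37⁻¹ ≡ 29.
m = 15 + 37·((13 − 15)·29 mod 67) = 15 + 37·9 = 348.
Check: 348 mod 37 = 15, 348 mod 67 = 13. ✓

348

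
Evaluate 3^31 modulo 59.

By square-and-multiply:
31 in binary is 11111, i.e. 31 = 16 + 8 + 4 + 2 + 1.
3^1 ≡ 3 (mod 59)
3^2 ≡ 3^2 = 9 (mod 59)
3^4 ≡ 9^2 = 81 ≡ 22 (mod 59)
3^8 ≡ 22^2 = 484 ≡ 12 (mod 59)
3^16 ≡ 12^2 = 144 ≡ 26 (mod 59)
3^31 = 3^16 · 3^8 · 3^4 · 3^2 · 3^1 ≡ 26 · 12 · 22 · 9 · 3 (mod 59).
Accumulate the product:
26 · 12 = 312 ≡ 17
17 · 22 = 374 ≡ 20
20 · 9 = 180 ≡ 3
3 · 3 = 9

9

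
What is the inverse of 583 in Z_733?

Run the extended Euclidean algorithm:
733 = 1×583 + 150
583 = 3×150 + 133
150 = 1×133 + 17
133 = 7×17 + 14
17 = 1×14 + 3
14 = 4×3 + 2
3 = 1×2 + 1
2 = 2×1 + 0
gcd(583, 733) = 1, so the inverse exists.
Bézout: 1 = 206×733 − 259×583.
So 583⁻¹ ≡ −259 ≡ 474 (mod 733).

474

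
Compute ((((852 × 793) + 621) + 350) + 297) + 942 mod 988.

852 × 793 = 675636 ≡ 832 (mod 988)
832 + 621 = 1453 ≡ 465 (mod 988)
465 + 350 = 815
815 + 297 = 1112 ≡ 124 (mod 988)
124 + 942 = 1066 ≡ 78 (mod 988)

78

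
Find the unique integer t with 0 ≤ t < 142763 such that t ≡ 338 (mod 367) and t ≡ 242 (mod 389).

131724

367⁻¹ mod 389: 367*53 ≡ 1 (mod 389), so 367⁻¹ ≡ 53.
t = 338 + 367*((242 − 338)*53 mod 389) = 338 + 367*358 = 131724.
Check: 131724 mod 367 = 338, 131724 mod 389 = 242. ✓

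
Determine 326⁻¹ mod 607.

607 = 1*326 + 281
326 = 1*281 + 45
281 = 6*45 + 11
45 = 4*11 + 1
11 = 11*1 + 0
gcd(326, 607) = 1, so the inverse exists.
Back-substitute for 1:
1 = 1*45 − 4*11
  = −4*281 + 25*45
  = 25*326 − 29*281
  = −29*607 + 54*326
So 326⁻¹ ≡ 54 (mod 607).

54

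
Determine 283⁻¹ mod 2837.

Apply the Euclidean algorithm and back-substitute:
2837 = 10·283 + 7
283 = 40·7 + 3
7 = 2·3 + 1
3 = 3·1 + 0
gcd(283, 2837) = 1, so the inverse exists.
Bézout: 1 = 81·2837 − 812·283.
So 283⁻¹ ≡ −812 ≡ 2025 (mod 2837).

2025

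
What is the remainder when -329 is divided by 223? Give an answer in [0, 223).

-329 = -2·223 + 117, so -329 ≡ 117 (mod 223).

117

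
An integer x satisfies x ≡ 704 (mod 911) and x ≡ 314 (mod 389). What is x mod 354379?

911⁻¹ mod 389: 911·117 ≡ 1 (mod 389), so 911⁻¹ ≡ 117.
x = 704 + 911·((314 − 704)·117 mod 389) = 704 + 911·272 = 248496.
Check: 248496 mod 911 = 704, 248496 mod 389 = 314. ✓

248496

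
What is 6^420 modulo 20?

By square-and-multiply:
420 in binary is 110100100, i.e. 420 = 256 + 128 + 32 + 4.
6^1 ≡ 6 (mod 20)
6^2 ≡ 6^2 = 36 ≡ 16 (mod 20)
6^4 ≡ 16^2 = 256 ≡ 16 (mod 20)
6^8 ≡ 16^2 = 256 ≡ 16 (mod 20)
6^16 ≡ 16^2 = 256 ≡ 16 (mod 20)
6^32 ≡ 16^2 = 256 ≡ 16 (mod 20)
6^64 ≡ 16^2 = 256 ≡ 16 (mod 20)
6^128 ≡ 16^2 = 256 ≡ 16 (mod 20)
6^256 ≡ 16^2 = 256 ≡ 16 (mod 20)
6^420 = 6^256 · 6^128 · 6^32 · 6^4 ≡ 16 · 16 · 16 · 16 (mod 20).
Accumulate the product:
16 · 16 = 256 ≡ 16
16 · 16 = 256 ≡ 16
16 · 16 = 256 ≡ 16

16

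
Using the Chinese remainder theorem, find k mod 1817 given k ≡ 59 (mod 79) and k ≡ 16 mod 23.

79⁻¹ mod 23: 79·7 ≡ 1 (mod 23), so 79⁻¹ ≡ 7.
k = 59 + 79·((16 − 59)·7 mod 23) = 59 + 79·21 = 1718.

1718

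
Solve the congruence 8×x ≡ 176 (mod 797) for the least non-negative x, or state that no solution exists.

22

gcd(8, 797) = 1, so a unique solution mod 797 exists.
8⁻¹ ≡ 299 (mod 797).
x ≡ 299×176 ≡ 22 (mod 797).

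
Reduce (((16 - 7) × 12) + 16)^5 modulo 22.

16 - 7 = 9
9 × 12 = 108 ≡ 20 (mod 22)
20 + 16 = 36 ≡ 14 (mod 22)
(14)^5 ≡ 12 (mod 22)

12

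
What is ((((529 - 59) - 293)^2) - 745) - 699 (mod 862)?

577

529 - 59 = 470
470 - 293 = 177
(177)^2 ≡ 297 (mod 862)
297 - 745 = -448 ≡ 414 (mod 862)
414 - 699 = -285 ≡ 577 (mod 862)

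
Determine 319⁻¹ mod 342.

223

Run the extended Euclidean algorithm:
342 = 1*319 + 23
319 = 13*23 + 20
23 = 1*20 + 3
20 = 6*3 + 2
3 = 1*2 + 1
2 = 2*1 + 0
gcd(319, 342) = 1, so the inverse exists.
Back-substitute for 1:
1 = 1*3 − 1*2
  = −1*20 + 7*3
  = 7*23 − 8*20
  = −8*319 + 111*23
  = 111*342 − 119*319
So 319⁻¹ ≡ −119 ≡ 223 (mod 342).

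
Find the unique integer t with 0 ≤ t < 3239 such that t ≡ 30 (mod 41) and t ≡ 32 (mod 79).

41⁻¹ mod 79: 41*27 ≡ 1 (mod 79), so 41⁻¹ ≡ 27.
t = 30 + 41*((32 − 30)*27 mod 79) = 30 + 41*54 = 2244.
Check: 2244 mod 41 = 30, 2244 mod 79 = 32. ✓

2244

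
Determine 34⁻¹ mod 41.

By the extended Euclidean algorithm:
41 = 1*34 + 7
34 = 4*7 + 6
7 = 1*6 + 1
6 = 6*1 + 0
gcd(34, 41) = 1, so the inverse exists.
Bézout: 1 = 5*41 − 6*34.
So 34⁻¹ ≡ −6 ≡ 35 (mod 41).

35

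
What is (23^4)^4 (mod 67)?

54

(23)^4 ≡ 49 (mod 67)
(49)^4 ≡ 54 (mod 67)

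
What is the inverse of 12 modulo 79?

33

79 = 6*12 + 7
12 = 1*7 + 5
7 = 1*5 + 2
5 = 2*2 + 1
2 = 2*1 + 0
gcd(12, 79) = 1, so the inverse exists.
Bézout: 1 = −5*79 + 33*12.
So 12⁻¹ ≡ 33 (mod 79).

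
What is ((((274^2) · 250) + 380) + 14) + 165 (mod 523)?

135

(274)^2 ≡ 287 (mod 523)
287 · 250 = 71750 ≡ 99 (mod 523)
99 + 380 = 479
479 + 14 = 493
493 + 165 = 658 ≡ 135 (mod 523)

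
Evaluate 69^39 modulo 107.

86

39 in binary is 100111, i.e. 39 = 32 + 4 + 2 + 1.
69^1 ≡ 69 (mod 107)
69^2 ≡ 69^2 = 4761 ≡ 53 (mod 107)
69^4 ≡ 53^2 = 2809 ≡ 27 (mod 107)
69^8 ≡ 27^2 = 729 ≡ 87 (mod 107)
69^16 ≡ 87^2 = 7569 ≡ 79 (mod 107)
69^32 ≡ 79^2 = 6241 ≡ 35 (mod 107)
69^39 = 69^32 · 69^4 · 69^2 · 69^1 ≡ 35 · 27 · 53 · 69 (mod 107).
Accumulate the product:
35 · 27 = 945 ≡ 89
89 · 53 = 4717 ≡ 9
9 · 69 = 621 ≡ 86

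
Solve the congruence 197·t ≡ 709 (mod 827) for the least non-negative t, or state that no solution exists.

415

gcd(197, 827) = 1, so a unique solution mod 827 exists.
197⁻¹ ≡ 424 (mod 827).
t ≡ 424·709 ≡ 415 (mod 827).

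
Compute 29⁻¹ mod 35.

29

35 = 1×29 + 6
29 = 4×6 + 5
6 = 1×5 + 1
5 = 5×1 + 0
gcd(29, 35) = 1, so the inverse exists.
Back-substitute for 1:
1 = 1×6 − 1×5
  = −1×29 + 5×6
  = 5×35 − 6×29
So 29⁻¹ ≡ −6 ≡ 29 (mod 35).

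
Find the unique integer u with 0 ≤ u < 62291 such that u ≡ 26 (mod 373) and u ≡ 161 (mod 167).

15692

373⁻¹ mod 167: 373×30 ≡ 1 (mod 167), so 373⁻¹ ≡ 30.
u = 26 + 373×((161 − 26)×30 mod 167) = 26 + 373×42 = 15692.
Check: 15692 mod 373 = 26, 15692 mod 167 = 161. ✓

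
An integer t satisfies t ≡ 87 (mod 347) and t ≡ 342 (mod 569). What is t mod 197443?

347⁻¹ mod 569: 347·305 ≡ 1 (mod 569), so 347⁻¹ ≡ 305.
t = 87 + 347·((342 − 87)·305 mod 569) = 87 + 347·391 = 135764.

135764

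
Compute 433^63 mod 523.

Using repeated squaring:
63 in binary is 111111, i.e. 63 = 32 + 16 + 8 + 4 + 2 + 1.
433^1 ≡ 433 (mod 523)
433^2 ≡ 433^2 = 187489 ≡ 255 (mod 523)
433^4 ≡ 255^2 = 65025 ≡ 173 (mod 523)
433^8 ≡ 173^2 = 29929 ≡ 118 (mod 523)
433^16 ≡ 118^2 = 13924 ≡ 326 (mod 523)
433^32 ≡ 326^2 = 106276 ≡ 107 (mod 523)
433^63 = 433^32 · 433^16 · 433^8 · 433^4 · 433^2 · 433^1 ≡ 107 · 326 · 118 · 173 · 255 · 433 (mod 523).
Accumulate the product:
107 · 326 = 34882 ≡ 364
364 · 118 = 42952 ≡ 66
66 · 173 = 11418 ≡ 435
435 · 255 = 110925 ≡ 49
49 · 433 = 21217 ≡ 297

297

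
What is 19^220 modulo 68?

Using repeated squaring:
220 in binary is 11011100, i.e. 220 = 128 + 64 + 16 + 8 + 4.
19^1 ≡ 19 (mod 68)
19^2 ≡ 19^2 = 361 ≡ 21 (mod 68)
19^4 ≡ 21^2 = 441 ≡ 33 (mod 68)
19^8 ≡ 33^2 = 1089 ≡ 1 (mod 68)
19^16 ≡ 1^2 = 1 (mod 68)
19^32 ≡ 1^2 = 1 (mod 68)
19^64 ≡ 1^2 = 1 (mod 68)
19^128 ≡ 1^2 = 1 (mod 68)
19^220 = 19^128 * 19^64 * 19^16 * 19^8 * 19^4 ≡ 1 * 1 * 1 * 1 * 33 (mod 68).
Accumulate the product:
1 * 1 = 1
1 * 1 = 1
1 * 1 = 1
1 * 33 = 33

33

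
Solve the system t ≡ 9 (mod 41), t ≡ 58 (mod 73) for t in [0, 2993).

41⁻¹ mod 73: 41×57 ≡ 1 (mod 73), so 41⁻¹ ≡ 57.
t = 9 + 41×((58 − 9)×57 mod 73) = 9 + 41×19 = 788.

788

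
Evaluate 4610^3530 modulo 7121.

5952

3530 in binary is 110111001010, i.e. 3530 = 2048 + 1024 + 256 + 128 + 64 + 8 + 2.
4610^1 ≡ 4610 (mod 7121)
4610^2 ≡ 4610^2 = 21252100 ≡ 3036 (mod 7121)
4610^4 ≡ 3036^2 = 9217296 ≡ 2722 (mod 7121)
4610^8 ≡ 2722^2 = 7409284 ≡ 3444 (mod 7121)
4610^16 ≡ 3444^2 = 11861136 ≡ 4671 (mod 7121)
4610^32 ≡ 4671^2 = 21818241 ≡ 6618 (mod 7121)
4610^64 ≡ 6618^2 = 43797924 ≡ 3774 (mod 7121)
4610^128 ≡ 3774^2 = 14243076 ≡ 1076 (mod 7121)
4610^256 ≡ 1076^2 = 1157776 ≡ 4174 (mod 7121)
4610^512 ≡ 4174^2 = 17422276 ≡ 4310 (mod 7121)
4610^1024 ≡ 4310^2 = 18576100 ≡ 4532 (mod 7121)
4610^2048 ≡ 4532^2 = 20539024 ≡ 2060 (mod 7121)
4610^3530 = 4610^2048 * 4610^1024 * 4610^256 * 4610^128 * 4610^64 * 4610^8 * 4610^2 ≡ 2060 * 4532 * 4174 * 1076 * 3774 * 3444 * 3036 (mod 7121).
Accumulate the product:
2060 * 4532 = 9335920 ≡ 289
289 * 4174 = 1206286 ≡ 2837
2837 * 1076 = 3052612 ≡ 4824
4824 * 3774 = 18205776 ≡ 4500
4500 * 3444 = 15498000 ≡ 2704
2704 * 3036 = 8209344 ≡ 5952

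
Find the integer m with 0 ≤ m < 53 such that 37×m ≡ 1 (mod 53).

53 = 1×37 + 16
37 = 2×16 + 5
16 = 3×5 + 1
5 = 5×1 + 0
gcd(37, 53) = 1, so the inverse exists.
Bézout: 1 = 7×53 − 10×37.
So 37⁻¹ ≡ −10 ≡ 43 (mod 53).

43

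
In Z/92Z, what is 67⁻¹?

11

92 = 1*67 + 25
67 = 2*25 + 17
25 = 1*17 + 8
17 = 2*8 + 1
8 = 8*1 + 0
gcd(67, 92) = 1, so the inverse exists.
Back-substitute for 1:
1 = 1*17 − 2*8
  = −2*25 + 3*17
  = 3*67 − 8*25
  = −8*92 + 11*67
So 67⁻¹ ≡ 11 (mod 92).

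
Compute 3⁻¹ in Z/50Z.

17

By the extended Euclidean algorithm:
50 = 16·3 + 2
3 = 1·2 + 1
2 = 2·1 + 0
gcd(3, 50) = 1, so the inverse exists.
Back-substitute for 1:
1 = 1·3 − 1·2
  = −1·50 + 17·3
So 3⁻¹ ≡ 17 (mod 50).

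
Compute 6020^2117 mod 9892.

Compute successive squares:
6020^1 ≡ 6020 (mod 9892)
6020^2 ≡ 6020^2 = 36240400 ≡ 6004 (mod 9892)
6020^4 ≡ 6004^2 = 36048016 ≡ 1568 (mod 9892)
6020^8 ≡ 1568^2 = 2458624 ≡ 5408 (mod 9892)
6020^16 ≡ 5408^2 = 29246464 ≡ 5712 (mod 9892)
6020^32 ≡ 5712^2 = 32626944 ≡ 3128 (mod 9892)
6020^64 ≡ 3128^2 = 9784384 ≡ 1196 (mod 9892)
6020^128 ≡ 1196^2 = 1430416 ≡ 5968 (mod 9892)
6020^256 ≡ 5968^2 = 35617024 ≡ 5824 (mod 9892)
6020^512 ≡ 5824^2 = 33918976 ≡ 9200 (mod 9892)
6020^1024 ≡ 9200^2 = 84640000 ≡ 4048 (mod 9892)
6020^2048 ≡ 4048^2 = 16386304 ≡ 5152 (mod 9892)
6020^2117 = 6020^2048 · 6020^64 · 6020^4 · 6020^1 ≡ 5152 · 1196 · 1568 · 6020 (mod 9892).
Accumulate the product:
5152 · 1196 = 6161792 ≡ 8968
8968 · 1568 = 14061824 ≡ 5292
5292 · 6020 = 31857840 ≡ 5600

5600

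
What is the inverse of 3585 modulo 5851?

5678

By the extended Euclidean algorithm:
5851 = 1×3585 + 2266
3585 = 1×2266 + 1319
2266 = 1×1319 + 947
1319 = 1×947 + 372
947 = 2×372 + 203
372 = 1×203 + 169
203 = 1×169 + 34
169 = 4×34 + 33
34 = 1×33 + 1
33 = 33×1 + 0
gcd(3585, 5851) = 1, so the inverse exists.
Back-substitute for 1:
1 = 1×34 − 1×33
  = −1×169 + 5×34
  = 5×203 − 6×169
  = −6×372 + 11×203
  = 11×947 − 28×372
  = −28×1319 + 39×947
  = 39×2266 − 67×1319
  = −67×3585 + 106×2266
  = 106×5851 − 173×3585
So 3585⁻¹ ≡ −173 ≡ 5678 (mod 5851).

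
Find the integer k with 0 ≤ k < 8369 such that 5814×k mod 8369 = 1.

8369 = 1·5814 + 2555
5814 = 2·2555 + 704
2555 = 3·704 + 443
704 = 1·443 + 261
443 = 1·261 + 182
261 = 1·182 + 79
182 = 2·79 + 24
79 = 3·24 + 7
24 = 3·7 + 3
7 = 2·3 + 1
3 = 3·1 + 0
gcd(5814, 8369) = 1, so the inverse exists.
Bézout: 1 = −1693·8369 + 2437·5814.
So 5814⁻¹ ≡ 2437 (mod 8369).

2437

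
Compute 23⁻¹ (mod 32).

32 = 1·23 + 9
23 = 2·9 + 5
9 = 1·5 + 4
5 = 1·4 + 1
4 = 4·1 + 0
gcd(23, 32) = 1, so the inverse exists.
Back-substitute for 1:
1 = 1·5 − 1·4
  = −1·9 + 2·5
  = 2·23 − 5·9
  = −5·32 + 7·23
So 23⁻¹ ≡ 7 (mod 32).

7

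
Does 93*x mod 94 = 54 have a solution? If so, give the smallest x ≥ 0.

40

gcd(93, 94) = 1, so a unique solution mod 94 exists.
93⁻¹ ≡ 93 (mod 94).
x ≡ 93*54 ≡ 40 (mod 94).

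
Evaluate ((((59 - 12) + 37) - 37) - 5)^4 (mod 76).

28

59 - 12 = 47
47 + 37 = 84 ≡ 8 (mod 76)
8 - 37 = -29 ≡ 47 (mod 76)
47 - 5 = 42
(42)^4 ≡ 28 (mod 76)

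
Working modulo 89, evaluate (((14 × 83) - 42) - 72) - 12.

57

14 × 83 = 1162 ≡ 5 (mod 89)
5 - 42 = -37 ≡ 52 (mod 89)
52 - 72 = -20 ≡ 69 (mod 89)
69 - 12 = 57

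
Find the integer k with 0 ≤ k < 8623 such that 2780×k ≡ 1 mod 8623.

8105

By the extended Euclidean algorithm:
8623 = 3·2780 + 283
2780 = 9·283 + 233
283 = 1·233 + 50
233 = 4·50 + 33
50 = 1·33 + 17
33 = 1·17 + 16
17 = 1·16 + 1
16 = 16·1 + 0
gcd(2780, 8623) = 1, so the inverse exists.
Bézout: 1 = 167·8623 − 518·2780.
So 2780⁻¹ ≡ −518 ≡ 8105 (mod 8623).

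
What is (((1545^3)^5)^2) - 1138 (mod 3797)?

3211

(1545)^3 ≡ 3465 (mod 3797)
(3465)^5 ≡ 2594 (mod 3797)
(2594)^2 ≡ 552 (mod 3797)
552 - 1138 = -586 ≡ 3211 (mod 3797)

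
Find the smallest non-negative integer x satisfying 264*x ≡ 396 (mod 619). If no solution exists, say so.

gcd(264, 619) = 1, so a unique solution mod 619 exists.
264⁻¹ ≡ 68 (mod 619).
x ≡ 68*396 ≡ 311 (mod 619).

311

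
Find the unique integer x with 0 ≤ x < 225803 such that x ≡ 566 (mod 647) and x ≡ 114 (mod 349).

143553

647⁻¹ mod 349: 647*130 ≡ 1 (mod 349), so 647⁻¹ ≡ 130.
x = 566 + 647*((114 − 566)*130 mod 349) = 566 + 647*221 = 143553.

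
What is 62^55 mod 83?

58

By square-and-multiply:
55 in binary is 110111, i.e. 55 = 32 + 16 + 4 + 2 + 1.
62^1 ≡ 62 (mod 83)
62^2 ≡ 62^2 = 3844 ≡ 26 (mod 83)
62^4 ≡ 26^2 = 676 ≡ 12 (mod 83)
62^8 ≡ 12^2 = 144 ≡ 61 (mod 83)
62^16 ≡ 61^2 = 3721 ≡ 69 (mod 83)
62^32 ≡ 69^2 = 4761 ≡ 30 (mod 83)
62^55 = 62^32 * 62^16 * 62^4 * 62^2 * 62^1 ≡ 30 * 69 * 12 * 26 * 62 (mod 83).
Accumulate the product:
30 * 69 = 2070 ≡ 78
78 * 12 = 936 ≡ 23
23 * 26 = 598 ≡ 17
17 * 62 = 1054 ≡ 58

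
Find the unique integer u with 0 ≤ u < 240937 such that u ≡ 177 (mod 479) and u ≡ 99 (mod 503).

61968

479⁻¹ mod 503: 479×482 ≡ 1 (mod 503), so 479⁻¹ ≡ 482.
u = 177 + 479×((99 − 177)×482 mod 503) = 177 + 479×129 = 61968.
Check: 61968 mod 479 = 177, 61968 mod 503 = 99. ✓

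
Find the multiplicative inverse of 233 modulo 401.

401 = 1×233 + 168
233 = 1×168 + 65
168 = 2×65 + 38
65 = 1×38 + 27
38 = 1×27 + 11
27 = 2×11 + 5
11 = 2×5 + 1
5 = 5×1 + 0
gcd(233, 401) = 1, so the inverse exists.
Back-substitute for 1:
1 = 1×11 − 2×5
  = −2×27 + 5×11
  = 5×38 − 7×27
  = −7×65 + 12×38
  = 12×168 − 31×65
  = −31×233 + 43×168
  = 43×401 − 74×233
So 233⁻¹ ≡ −74 ≡ 327 (mod 401).

327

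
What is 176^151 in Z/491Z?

376

By square-and-multiply:
151 in binary is 10010111, i.e. 151 = 128 + 16 + 4 + 2 + 1.
176^1 ≡ 176 (mod 491)
176^2 ≡ 176^2 = 30976 ≡ 43 (mod 491)
176^4 ≡ 43^2 = 1849 ≡ 376 (mod 491)
176^8 ≡ 376^2 = 141376 ≡ 459 (mod 491)
176^16 ≡ 459^2 = 210681 ≡ 42 (mod 491)
176^32 ≡ 42^2 = 1764 ≡ 291 (mod 491)
176^64 ≡ 291^2 = 84681 ≡ 229 (mod 491)
176^128 ≡ 229^2 = 52441 ≡ 395 (mod 491)
176^151 = 176^128 * 176^16 * 176^4 * 176^2 * 176^1 ≡ 395 * 42 * 376 * 43 * 176 (mod 491).
Accumulate the product:
395 * 42 = 16590 ≡ 387
387 * 376 = 145512 ≡ 176
176 * 43 = 7568 ≡ 203
203 * 176 = 35728 ≡ 376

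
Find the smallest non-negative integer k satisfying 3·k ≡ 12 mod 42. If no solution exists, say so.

4

gcd(3, 42) = 3, and 3 | 12, so solutions exist.
Divide through by 3: 1·k ≡ 4 (mod 14).
1⁻¹ ≡ 1 (mod 14).
k ≡ 1·4 ≡ 4 (mod 14).
The smallest non-negative solution is k = 4.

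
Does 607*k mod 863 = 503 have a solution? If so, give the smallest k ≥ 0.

352

gcd(607, 863) = 1, so a unique solution mod 863 exists.
607⁻¹ ≡ 536 (mod 863).
k ≡ 536*503 ≡ 352 (mod 863).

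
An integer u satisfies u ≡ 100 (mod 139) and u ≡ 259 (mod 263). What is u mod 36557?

24981

139⁻¹ mod 263: 139·193 ≡ 1 (mod 263), so 139⁻¹ ≡ 193.
u = 100 + 139·((259 − 100)·193 mod 263) = 100 + 139·179 = 24981.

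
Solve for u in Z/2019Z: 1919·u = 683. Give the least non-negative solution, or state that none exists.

gcd(1919, 2019) = 1, so a unique solution mod 2019 exists.
1919⁻¹ ≡ 1595 (mod 2019).
u ≡ 1595·683 ≡ 1144 (mod 2019).

1144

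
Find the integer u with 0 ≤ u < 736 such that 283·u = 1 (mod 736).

723

By the extended Euclidean algorithm:
736 = 2×283 + 170
283 = 1×170 + 113
170 = 1×113 + 57
113 = 1×57 + 56
57 = 1×56 + 1
56 = 56×1 + 0
gcd(283, 736) = 1, so the inverse exists.
Bézout: 1 = 5×736 − 13×283.
So 283⁻¹ ≡ −13 ≡ 723 (mod 736).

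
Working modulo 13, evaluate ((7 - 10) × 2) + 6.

0

7 - 10 = -3 ≡ 10 (mod 13)
10 × 2 = 20 ≡ 7 (mod 13)
7 + 6 = 13 ≡ 0 (mod 13)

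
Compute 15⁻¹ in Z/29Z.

2

By the extended Euclidean algorithm:
29 = 1×15 + 14
15 = 1×14 + 1
14 = 14×1 + 0
gcd(15, 29) = 1, so the inverse exists.
Back-substitute for 1:
1 = 1×15 − 1×14
  = −1×29 + 2×15
So 15⁻¹ ≡ 2 (mod 29).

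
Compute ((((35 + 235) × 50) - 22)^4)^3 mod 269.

35 + 235 = 270 ≡ 1 (mod 269)
1 × 50 = 50
50 - 22 = 28
(28)^4 ≡ 260 (mod 269)
(260)^3 ≡ 78 (mod 269)

78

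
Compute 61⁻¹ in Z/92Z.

Apply the Euclidean algorithm and back-substitute:
92 = 1*61 + 31
61 = 1*31 + 30
31 = 1*30 + 1
30 = 30*1 + 0
gcd(61, 92) = 1, so the inverse exists.
Back-substitute for 1:
1 = 1*31 − 1*30
  = −1*61 + 2*31
  = 2*92 − 3*61
So 61⁻¹ ≡ −3 ≡ 89 (mod 92).

89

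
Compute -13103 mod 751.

-13103 = -18×751 + 415, so -13103 ≡ 415 (mod 751).

415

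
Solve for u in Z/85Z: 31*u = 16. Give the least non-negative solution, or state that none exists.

6

gcd(31, 85) = 1, so a unique solution mod 85 exists.
31⁻¹ ≡ 11 (mod 85).
u ≡ 11*16 ≡ 6 (mod 85).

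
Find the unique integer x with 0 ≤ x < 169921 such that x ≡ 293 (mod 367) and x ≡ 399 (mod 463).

367⁻¹ mod 463: 367*381 ≡ 1 (mod 463), so 367⁻¹ ≡ 381.
x = 293 + 367*((399 − 293)*381 mod 463) = 293 + 367*105 = 38828.
Check: 38828 mod 367 = 293, 38828 mod 463 = 399. ✓

38828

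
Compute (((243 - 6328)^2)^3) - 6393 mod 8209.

243 - 6328 = -6085 ≡ 2124 (mod 8209)
(2124)^2 ≡ 4635 (mod 8209)
(4635)^3 ≡ 4743 (mod 8209)
4743 - 6393 = -1650 ≡ 6559 (mod 8209)

6559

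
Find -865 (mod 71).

58

-865 = -13*71 + 58, so -865 ≡ 58 (mod 71).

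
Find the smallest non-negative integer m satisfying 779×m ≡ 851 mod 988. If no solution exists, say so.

no solution

gcd(779, 988) = 19, and 19 does not divide 851.
So the congruence has no solution.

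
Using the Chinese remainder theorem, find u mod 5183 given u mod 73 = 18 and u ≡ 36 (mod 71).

73⁻¹ mod 71: 73×36 ≡ 1 (mod 71), so 73⁻¹ ≡ 36.
u = 18 + 73×((36 − 18)×36 mod 71) = 18 + 73×9 = 675.

675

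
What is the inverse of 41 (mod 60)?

41

60 = 1×41 + 19
41 = 2×19 + 3
19 = 6×3 + 1
3 = 3×1 + 0
gcd(41, 60) = 1, so the inverse exists.
Bézout: 1 = 13×60 − 19×41.
So 41⁻¹ ≡ −19 ≡ 41 (mod 60).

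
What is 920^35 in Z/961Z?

35 in binary is 100011, i.e. 35 = 32 + 2 + 1.
920^1 ≡ 920 (mod 961)
920^2 ≡ 920^2 = 846400 ≡ 720 (mod 961)
920^4 ≡ 720^2 = 518400 ≡ 421 (mod 961)
920^8 ≡ 421^2 = 177241 ≡ 417 (mod 961)
920^16 ≡ 417^2 = 173889 ≡ 909 (mod 961)
920^32 ≡ 909^2 = 826281 ≡ 782 (mod 961)
920^35 = 920^32 · 920^2 · 920^1 ≡ 782 · 720 · 920 (mod 961).
Accumulate the product:
782 · 720 = 563040 ≡ 855
855 · 920 = 786600 ≡ 502

502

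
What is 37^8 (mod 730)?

221

By square-and-multiply:
37^1 ≡ 37 (mod 730)
37^2 ≡ 37^2 = 1369 ≡ 639 (mod 730)
37^4 ≡ 639^2 = 408321 ≡ 251 (mod 730)
37^8 ≡ 251^2 = 63001 ≡ 221 (mod 730)
So 37^8 ≡ 221 (mod 730).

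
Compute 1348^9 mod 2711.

234

By square-and-multiply:
9 in binary is 1001, i.e. 9 = 8 + 1.
1348^1 ≡ 1348 (mod 2711)
1348^2 ≡ 1348^2 = 1817104 ≡ 734 (mod 2711)
1348^4 ≡ 734^2 = 538756 ≡ 1978 (mod 2711)
1348^8 ≡ 1978^2 = 3912484 ≡ 511 (mod 2711)
1348^9 = 1348^8 * 1348^1 ≡ 511 * 1348 (mod 2711).
511 * 1348 = 688828 ≡ 234 (mod 2711).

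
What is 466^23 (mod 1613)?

Compute successive squares:
23 in binary is 10111, i.e. 23 = 16 + 4 + 2 + 1.
466^1 ≡ 466 (mod 1613)
466^2 ≡ 466^2 = 217156 ≡ 1014 (mod 1613)
466^4 ≡ 1014^2 = 1028196 ≡ 715 (mod 1613)
466^8 ≡ 715^2 = 511225 ≡ 1517 (mod 1613)
466^16 ≡ 1517^2 = 2301289 ≡ 1151 (mod 1613)
466^23 = 466^16 · 466^4 · 466^2 · 466^1 ≡ 1151 · 715 · 1014 · 466 (mod 1613).
Accumulate the product:
1151 · 715 = 822965 ≡ 335
335 · 1014 = 339690 ≡ 960
960 · 466 = 447360 ≡ 559

559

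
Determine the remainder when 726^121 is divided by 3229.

2245

Using repeated squaring:
121 in binary is 1111001, i.e. 121 = 64 + 32 + 16 + 8 + 1.
726^1 ≡ 726 (mod 3229)
726^2 ≡ 726^2 = 527076 ≡ 749 (mod 3229)
726^4 ≡ 749^2 = 561001 ≡ 2384 (mod 3229)
726^8 ≡ 2384^2 = 5683456 ≡ 416 (mod 3229)
726^16 ≡ 416^2 = 173056 ≡ 1919 (mod 3229)
726^32 ≡ 1919^2 = 3682561 ≡ 1501 (mod 3229)
726^64 ≡ 1501^2 = 2253001 ≡ 2388 (mod 3229)
726^121 = 726^64 × 726^32 × 726^16 × 726^8 × 726^1 ≡ 2388 × 1501 × 1919 × 416 × 726 (mod 3229).
Accumulate the product:
2388 × 1501 = 3584388 ≡ 198
198 × 1919 = 379962 ≡ 2169
2169 × 416 = 902304 ≡ 1413
1413 × 726 = 1025838 ≡ 2245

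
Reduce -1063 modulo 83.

-1063 = -13×83 + 16, so -1063 ≡ 16 (mod 83).

16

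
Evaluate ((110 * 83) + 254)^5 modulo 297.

243

110 * 83 = 9130 ≡ 220 (mod 297)
220 + 254 = 474 ≡ 177 (mod 297)
(177)^5 ≡ 243 (mod 297)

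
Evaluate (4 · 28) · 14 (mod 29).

2

4 · 28 = 112 ≡ 25 (mod 29)
25 · 14 = 350 ≡ 2 (mod 29)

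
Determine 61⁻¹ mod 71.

71 = 1×61 + 10
61 = 6×10 + 1
10 = 10×1 + 0
gcd(61, 71) = 1, so the inverse exists.
Back-substitute for 1:
1 = 1×61 − 6×10
  = −6×71 + 7×61
So 61⁻¹ ≡ 7 (mod 71).

7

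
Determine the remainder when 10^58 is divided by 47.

32

Compute successive squares:
58 in binary is 111010, i.e. 58 = 32 + 16 + 8 + 2.
10^1 ≡ 10 (mod 47)
10^2 ≡ 10^2 = 100 ≡ 6 (mod 47)
10^4 ≡ 6^2 = 36 (mod 47)
10^8 ≡ 36^2 = 1296 ≡ 27 (mod 47)
10^16 ≡ 27^2 = 729 ≡ 24 (mod 47)
10^32 ≡ 24^2 = 576 ≡ 12 (mod 47)
10^58 = 10^32 · 10^16 · 10^8 · 10^2 ≡ 12 · 24 · 27 · 6 (mod 47).
Accumulate the product:
12 · 24 = 288 ≡ 6
6 · 27 = 162 ≡ 21
21 · 6 = 126 ≡ 32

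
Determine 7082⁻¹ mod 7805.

Run the extended Euclidean algorithm:
7805 = 1*7082 + 723
7082 = 9*723 + 575
723 = 1*575 + 148
575 = 3*148 + 131
148 = 1*131 + 17
131 = 7*17 + 12
17 = 1*12 + 5
12 = 2*5 + 2
5 = 2*2 + 1
2 = 2*1 + 0
gcd(7082, 7805) = 1, so the inverse exists.
Back-substitute for 1:
1 = 1*5 − 2*2
  = −2*12 + 5*5
  = 5*17 − 7*12
  = −7*131 + 54*17
  = 54*148 − 61*131
  = −61*575 + 237*148
  = 237*723 − 298*575
  = −298*7082 + 2919*723
  = 2919*7805 − 3217*7082
So 7082⁻¹ ≡ −3217 ≡ 4588 (mod 7805).

4588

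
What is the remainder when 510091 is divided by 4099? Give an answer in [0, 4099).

1815

510091 = 124*4099 + 1815, so 510091 ≡ 1815 (mod 4099).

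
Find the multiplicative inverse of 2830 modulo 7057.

7057 = 2*2830 + 1397
2830 = 2*1397 + 36
1397 = 38*36 + 29
36 = 1*29 + 7
29 = 4*7 + 1
7 = 7*1 + 0
gcd(2830, 7057) = 1, so the inverse exists.
Bézout: 1 = 393*7057 − 980*2830.
So 2830⁻¹ ≡ −980 ≡ 6077 (mod 7057).

6077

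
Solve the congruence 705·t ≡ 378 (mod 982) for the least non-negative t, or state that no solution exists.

gcd(705, 982) = 1, so a unique solution mod 982 exists.
705⁻¹ ≡ 943 (mod 982).
t ≡ 943·378 ≡ 970 (mod 982).

970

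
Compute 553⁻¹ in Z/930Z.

37

By the extended Euclidean algorithm:
930 = 1×553 + 377
553 = 1×377 + 176
377 = 2×176 + 25
176 = 7×25 + 1
25 = 25×1 + 0
gcd(553, 930) = 1, so the inverse exists.
Back-substitute for 1:
1 = 1×176 − 7×25
  = −7×377 + 15×176
  = 15×553 − 22×377
  = −22×930 + 37×553
So 553⁻¹ ≡ 37 (mod 930).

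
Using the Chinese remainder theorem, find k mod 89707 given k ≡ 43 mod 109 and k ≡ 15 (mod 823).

12360

109⁻¹ mod 823: 109·672 ≡ 1 (mod 823), so 109⁻¹ ≡ 672.
k = 43 + 109·((15 − 43)·672 mod 823) = 43 + 109·113 = 12360.
Check: 12360 mod 109 = 43, 12360 mod 823 = 15. ✓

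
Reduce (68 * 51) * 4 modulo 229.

132

68 * 51 = 3468 ≡ 33 (mod 229)
33 * 4 = 132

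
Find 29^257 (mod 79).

By square-and-multiply:
257 in binary is 100000001, i.e. 257 = 256 + 1.
29^1 ≡ 29 (mod 79)
29^2 ≡ 29^2 = 841 ≡ 51 (mod 79)
29^4 ≡ 51^2 = 2601 ≡ 73 (mod 79)
29^8 ≡ 73^2 = 5329 ≡ 36 (mod 79)
29^16 ≡ 36^2 = 1296 ≡ 32 (mod 79)
29^32 ≡ 32^2 = 1024 ≡ 76 (mod 79)
29^64 ≡ 76^2 = 5776 ≡ 9 (mod 79)
29^128 ≡ 9^2 = 81 ≡ 2 (mod 79)
29^256 ≡ 2^2 = 4 (mod 79)
29^257 = 29^256 · 29^1 ≡ 4 · 29 (mod 79).
4 · 29 = 116 ≡ 37 (mod 79).

37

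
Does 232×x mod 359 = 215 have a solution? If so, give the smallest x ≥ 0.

346

gcd(232, 359) = 1, so a unique solution mod 359 exists.
232⁻¹ ≡ 212 (mod 359).
x ≡ 212×215 ≡ 346 (mod 359).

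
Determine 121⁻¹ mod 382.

382 = 3*121 + 19
121 = 6*19 + 7
19 = 2*7 + 5
7 = 1*5 + 2
5 = 2*2 + 1
2 = 2*1 + 0
gcd(121, 382) = 1, so the inverse exists.
Back-substitute for 1:
1 = 1*5 − 2*2
  = −2*7 + 3*5
  = 3*19 − 8*7
  = −8*121 + 51*19
  = 51*382 − 161*121
So 121⁻¹ ≡ −161 ≡ 221 (mod 382).

221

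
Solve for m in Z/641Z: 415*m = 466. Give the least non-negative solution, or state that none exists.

378

gcd(415, 641) = 1, so a unique solution mod 641 exists.
415⁻¹ ≡ 485 (mod 641).
m ≡ 485*466 ≡ 378 (mod 641).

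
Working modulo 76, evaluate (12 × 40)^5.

12 × 40 = 480 ≡ 24 (mod 76)
(24)^5 ≡ 28 (mod 76)

28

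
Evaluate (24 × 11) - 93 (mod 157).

14

24 × 11 = 264 ≡ 107 (mod 157)
107 - 93 = 14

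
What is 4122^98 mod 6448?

2016

98 in binary is 1100010, i.e. 98 = 64 + 32 + 2.
4122^1 ≡ 4122 (mod 6448)
4122^2 ≡ 4122^2 = 16990884 ≡ 404 (mod 6448)
4122^4 ≡ 404^2 = 163216 ≡ 2016 (mod 6448)
4122^8 ≡ 2016^2 = 4064256 ≡ 2016 (mod 6448)
4122^16 ≡ 2016^2 = 4064256 ≡ 2016 (mod 6448)
4122^32 ≡ 2016^2 = 4064256 ≡ 2016 (mod 6448)
4122^64 ≡ 2016^2 = 4064256 ≡ 2016 (mod 6448)
4122^98 = 4122^64 * 4122^32 * 4122^2 ≡ 2016 * 2016 * 404 (mod 6448).
Accumulate the product:
2016 * 2016 = 4064256 ≡ 2016
2016 * 404 = 814464 ≡ 2016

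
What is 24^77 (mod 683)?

77 in binary is 1001101, i.e. 77 = 64 + 8 + 4 + 1.
24^1 ≡ 24 (mod 683)
24^2 ≡ 24^2 = 576 (mod 683)
24^4 ≡ 576^2 = 331776 ≡ 521 (mod 683)
24^8 ≡ 521^2 = 271441 ≡ 290 (mod 683)
24^16 ≡ 290^2 = 84100 ≡ 91 (mod 683)
24^32 ≡ 91^2 = 8281 ≡ 85 (mod 683)
24^64 ≡ 85^2 = 7225 ≡ 395 (mod 683)
24^77 = 24^64 · 24^8 · 24^4 · 24^1 ≡ 395 · 290 · 521 · 24 (mod 683).
Accumulate the product:
395 · 290 = 114550 ≡ 489
489 · 521 = 254769 ≡ 10
10 · 24 = 240

240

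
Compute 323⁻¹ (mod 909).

197

Apply the Euclidean algorithm and back-substitute:
909 = 2×323 + 263
323 = 1×263 + 60
263 = 4×60 + 23
60 = 2×23 + 14
23 = 1×14 + 9
14 = 1×9 + 5
9 = 1×5 + 4
5 = 1×4 + 1
4 = 4×1 + 0
gcd(323, 909) = 1, so the inverse exists.
Back-substitute for 1:
1 = 1×5 − 1×4
  = −1×9 + 2×5
  = 2×14 − 3×9
  = −3×23 + 5×14
  = 5×60 − 13×23
  = −13×263 + 57×60
  = 57×323 − 70×263
  = −70×909 + 197×323
So 323⁻¹ ≡ 197 (mod 909).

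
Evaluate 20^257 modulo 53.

35

257 in binary is 100000001, i.e. 257 = 256 + 1.
20^1 ≡ 20 (mod 53)
20^2 ≡ 20^2 = 400 ≡ 29 (mod 53)
20^4 ≡ 29^2 = 841 ≡ 46 (mod 53)
20^8 ≡ 46^2 = 2116 ≡ 49 (mod 53)
20^16 ≡ 49^2 = 2401 ≡ 16 (mod 53)
20^32 ≡ 16^2 = 256 ≡ 44 (mod 53)
20^64 ≡ 44^2 = 1936 ≡ 28 (mod 53)
20^128 ≡ 28^2 = 784 ≡ 42 (mod 53)
20^256 ≡ 42^2 = 1764 ≡ 15 (mod 53)
20^257 = 20^256 · 20^1 ≡ 15 · 20 (mod 53).
15 · 20 = 300 ≡ 35 (mod 53).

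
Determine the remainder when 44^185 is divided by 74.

46

185 in binary is 10111001, i.e. 185 = 128 + 32 + 16 + 8 + 1.
44^1 ≡ 44 (mod 74)
44^2 ≡ 44^2 = 1936 ≡ 12 (mod 74)
44^4 ≡ 12^2 = 144 ≡ 70 (mod 74)
44^8 ≡ 70^2 = 4900 ≡ 16 (mod 74)
44^16 ≡ 16^2 = 256 ≡ 34 (mod 74)
44^32 ≡ 34^2 = 1156 ≡ 46 (mod 74)
44^64 ≡ 46^2 = 2116 ≡ 44 (mod 74)
44^128 ≡ 44^2 = 1936 ≡ 12 (mod 74)
44^185 = 44^128 × 44^32 × 44^16 × 44^8 × 44^1 ≡ 12 × 46 × 34 × 16 × 44 (mod 74).
Accumulate the product:
12 × 46 = 552 ≡ 34
34 × 34 = 1156 ≡ 46
46 × 16 = 736 ≡ 70
70 × 44 = 3080 ≡ 46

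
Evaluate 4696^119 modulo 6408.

Using repeated squaring:
4696^1 ≡ 4696 (mod 6408)
4696^2 ≡ 4696^2 = 22052416 ≡ 2488 (mod 6408)
4696^4 ≡ 2488^2 = 6190144 ≡ 16 (mod 6408)
4696^8 ≡ 16^2 = 256 (mod 6408)
4696^16 ≡ 256^2 = 65536 ≡ 1456 (mod 6408)
4696^32 ≡ 1456^2 = 2119936 ≡ 5296 (mod 6408)
4696^64 ≡ 5296^2 = 28047616 ≡ 6208 (mod 6408)
4696^119 = 4696^64 * 4696^32 * 4696^16 * 4696^4 * 4696^2 * 4696^1 ≡ 6208 * 5296 * 1456 * 16 * 2488 * 4696 (mod 6408).
Accumulate the product:
6208 * 5296 = 32877568 ≡ 4528
4528 * 1456 = 6592768 ≡ 5344
5344 * 16 = 85504 ≡ 2200
2200 * 2488 = 5473600 ≡ 1168
1168 * 4696 = 5484928 ≡ 6088

6088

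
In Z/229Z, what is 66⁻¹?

59

Apply the Euclidean algorithm and back-substitute:
229 = 3*66 + 31
66 = 2*31 + 4
31 = 7*4 + 3
4 = 1*3 + 1
3 = 3*1 + 0
gcd(66, 229) = 1, so the inverse exists.
Bézout: 1 = −17*229 + 59*66.
So 66⁻¹ ≡ 59 (mod 229).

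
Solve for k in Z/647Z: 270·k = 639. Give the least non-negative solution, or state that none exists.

369

gcd(270, 647) = 1, so a unique solution mod 647 exists.
270⁻¹ ≡ 520 (mod 647).
k ≡ 520·639 ≡ 369 (mod 647).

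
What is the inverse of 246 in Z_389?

68

Apply the Euclidean algorithm and back-substitute:
389 = 1*246 + 143
246 = 1*143 + 103
143 = 1*103 + 40
103 = 2*40 + 23
40 = 1*23 + 17
23 = 1*17 + 6
17 = 2*6 + 5
6 = 1*5 + 1
5 = 5*1 + 0
gcd(246, 389) = 1, so the inverse exists.
Back-substitute for 1:
1 = 1*6 − 1*5
  = −1*17 + 3*6
  = 3*23 − 4*17
  = −4*40 + 7*23
  = 7*103 − 18*40
  = −18*143 + 25*103
  = 25*246 − 43*143
  = −43*389 + 68*246
So 246⁻¹ ≡ 68 (mod 389).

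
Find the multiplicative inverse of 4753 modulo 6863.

Run the extended Euclidean algorithm:
6863 = 1×4753 + 2110
4753 = 2×2110 + 533
2110 = 3×533 + 511
533 = 1×511 + 22
511 = 23×22 + 5
22 = 4×5 + 2
5 = 2×2 + 1
2 = 2×1 + 0
gcd(4753, 6863) = 1, so the inverse exists.
Bézout: 1 = 1944×6863 − 2807×4753.
So 4753⁻¹ ≡ −2807 ≡ 4056 (mod 6863).

4056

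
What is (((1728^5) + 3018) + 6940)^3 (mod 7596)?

(1728)^5 ≡ 5076 (mod 7596)
5076 + 3018 = 8094 ≡ 498 (mod 7596)
498 + 6940 = 7438
(7438)^3 ≡ 5608 (mod 7596)

5608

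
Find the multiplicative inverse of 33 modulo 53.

45

53 = 1*33 + 20
33 = 1*20 + 13
20 = 1*13 + 7
13 = 1*7 + 6
7 = 1*6 + 1
6 = 6*1 + 0
gcd(33, 53) = 1, so the inverse exists.
Back-substitute for 1:
1 = 1*7 − 1*6
  = −1*13 + 2*7
  = 2*20 − 3*13
  = −3*33 + 5*20
  = 5*53 − 8*33
So 33⁻¹ ≡ −8 ≡ 45 (mod 53).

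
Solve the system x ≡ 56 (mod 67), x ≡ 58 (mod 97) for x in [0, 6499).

67⁻¹ mod 97: 67*42 ≡ 1 (mod 97), so 67⁻¹ ≡ 42.
x = 56 + 67*((58 − 56)*42 mod 97) = 56 + 67*84 = 5684.
Check: 5684 mod 67 = 56, 5684 mod 97 = 58. ✓

5684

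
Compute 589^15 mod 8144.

6421

Compute successive squares:
15 in binary is 1111, i.e. 15 = 8 + 4 + 2 + 1.
589^1 ≡ 589 (mod 8144)
589^2 ≡ 589^2 = 346921 ≡ 4873 (mod 8144)
589^4 ≡ 4873^2 = 23746129 ≡ 6369 (mod 8144)
589^8 ≡ 6369^2 = 40564161 ≡ 7041 (mod 8144)
589^15 = 589^8 × 589^4 × 589^2 × 589^1 ≡ 7041 × 6369 × 4873 × 589 (mod 8144).
Accumulate the product:
7041 × 6369 = 44844129 ≡ 3265
3265 × 4873 = 15910345 ≡ 5113
5113 × 589 = 3011557 ≡ 6421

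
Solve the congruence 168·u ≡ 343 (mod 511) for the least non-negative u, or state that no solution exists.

72

gcd(168, 511) = 7, and 7 | 343, so solutions exist.
Divide through by 7: 24·u = 49 (mod 73).
24⁻¹ ≡ 70 (mod 73).
u ≡ 70·49 ≡ 72 (mod 73).
The smallest non-negative solution is u = 72.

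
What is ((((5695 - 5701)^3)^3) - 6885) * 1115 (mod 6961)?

4315

5695 - 5701 = -6 ≡ 6955 (mod 6961)
(6955)^3 ≡ 6745 (mod 6961)
(6745)^3 ≡ 1832 (mod 6961)
1832 - 6885 = -5053 ≡ 1908 (mod 6961)
1908 * 1115 = 2127420 ≡ 4315 (mod 6961)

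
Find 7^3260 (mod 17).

13

Using repeated squaring:
3260 in binary is 110010111100, i.e. 3260 = 2048 + 1024 + 128 + 32 + 16 + 8 + 4.
7^1 ≡ 7 (mod 17)
7^2 ≡ 7^2 = 49 ≡ 15 (mod 17)
7^4 ≡ 15^2 = 225 ≡ 4 (mod 17)
7^8 ≡ 4^2 = 16 (mod 17)
7^16 ≡ 16^2 = 256 ≡ 1 (mod 17)
7^32 ≡ 1^2 = 1 (mod 17)
7^64 ≡ 1^2 = 1 (mod 17)
7^128 ≡ 1^2 = 1 (mod 17)
7^256 ≡ 1^2 = 1 (mod 17)
7^512 ≡ 1^2 = 1 (mod 17)
7^1024 ≡ 1^2 = 1 (mod 17)
7^2048 ≡ 1^2 = 1 (mod 17)
7^3260 = 7^2048 · 7^1024 · 7^128 · 7^32 · 7^16 · 7^8 · 7^4 ≡ 1 · 1 · 1 · 1 · 1 · 16 · 4 (mod 17).
Accumulate the product:
1 · 1 = 1
1 · 1 = 1
1 · 1 = 1
1 · 1 = 1
1 · 16 = 16
16 · 4 = 64 ≡ 13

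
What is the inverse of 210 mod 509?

Run the extended Euclidean algorithm:
509 = 2·210 + 89
210 = 2·89 + 32
89 = 2·32 + 25
32 = 1·25 + 7
25 = 3·7 + 4
7 = 1·4 + 3
4 = 1·3 + 1
3 = 3·1 + 0
gcd(210, 509) = 1, so the inverse exists.
Back-substitute for 1:
1 = 1·4 − 1·3
  = −1·7 + 2·4
  = 2·25 − 7·7
  = −7·32 + 9·25
  = 9·89 − 25·32
  = −25·210 + 59·89
  = 59·509 − 143·210
So 210⁻¹ ≡ −143 ≡ 366 (mod 509).

366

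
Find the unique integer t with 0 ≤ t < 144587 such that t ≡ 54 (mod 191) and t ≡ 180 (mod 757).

13806

191⁻¹ mod 757: 191*325 ≡ 1 (mod 757), so 191⁻¹ ≡ 325.
t = 54 + 191*((180 − 54)*325 mod 757) = 54 + 191*72 = 13806.
Check: 13806 mod 191 = 54, 13806 mod 757 = 180. ✓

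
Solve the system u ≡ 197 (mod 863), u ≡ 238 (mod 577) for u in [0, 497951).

863⁻¹ mod 577: 863*115 ≡ 1 (mod 577), so 863⁻¹ ≡ 115.
u = 197 + 863*((238 − 197)*115 mod 577) = 197 + 863*99 = 85634.

85634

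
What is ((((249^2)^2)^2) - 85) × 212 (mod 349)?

(249)^2 ≡ 228 (mod 349)
(228)^2 ≡ 332 (mod 349)
(332)^2 ≡ 289 (mod 349)
289 - 85 = 204
204 × 212 = 43248 ≡ 321 (mod 349)

321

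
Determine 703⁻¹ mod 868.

Apply the Euclidean algorithm and back-substitute:
868 = 1·703 + 165
703 = 4·165 + 43
165 = 3·43 + 36
43 = 1·36 + 7
36 = 5·7 + 1
7 = 7·1 + 0
gcd(703, 868) = 1, so the inverse exists.
Bézout: 1 = 98·868 − 121·703.
So 703⁻¹ ≡ −121 ≡ 747 (mod 868).

747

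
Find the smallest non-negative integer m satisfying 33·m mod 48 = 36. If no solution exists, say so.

4

gcd(33, 48) = 3, and 3 | 36, so solutions exist.
Divide through by 3: 11·m mod 16 = 12.
11⁻¹ ≡ 3 (mod 16).
m ≡ 3·12 ≡ 4 (mod 16).
The smallest non-negative solution is m = 4.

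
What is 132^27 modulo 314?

14

27 in binary is 11011, i.e. 27 = 16 + 8 + 2 + 1.
132^1 ≡ 132 (mod 314)
132^2 ≡ 132^2 = 17424 ≡ 154 (mod 314)
132^4 ≡ 154^2 = 23716 ≡ 166 (mod 314)
132^8 ≡ 166^2 = 27556 ≡ 238 (mod 314)
132^16 ≡ 238^2 = 56644 ≡ 124 (mod 314)
132^27 = 132^16 · 132^8 · 132^2 · 132^1 ≡ 124 · 238 · 154 · 132 (mod 314).
Accumulate the product:
124 · 238 = 29512 ≡ 310
310 · 154 = 47740 ≡ 12
12 · 132 = 1584 ≡ 14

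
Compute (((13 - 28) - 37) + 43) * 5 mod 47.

2

13 - 28 = -15 ≡ 32 (mod 47)
32 - 37 = -5 ≡ 42 (mod 47)
42 + 43 = 85 ≡ 38 (mod 47)
38 * 5 = 190 ≡ 2 (mod 47)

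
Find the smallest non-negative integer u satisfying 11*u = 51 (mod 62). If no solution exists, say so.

gcd(11, 62) = 1, so a unique solution mod 62 exists.
11⁻¹ ≡ 17 (mod 62).
u ≡ 17*51 ≡ 61 (mod 62).

61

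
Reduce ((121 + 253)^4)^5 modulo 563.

121 + 253 = 374
(374)^4 ≡ 448 (mod 563)
(448)^5 ≡ 40 (mod 563)

40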